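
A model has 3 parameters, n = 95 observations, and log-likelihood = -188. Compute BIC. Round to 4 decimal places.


ln(95) = 4.553877.
k * ln(n) = 3 * 4.553877 = 13.661631.
-2L = 376.
BIC = 13.661631 + 376 = 389.661631, which rounds to 389.6616.

389.6616


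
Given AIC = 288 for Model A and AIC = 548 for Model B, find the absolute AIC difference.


|AIC_A - AIC_B| = |288 - 548| = 260.
Model A is preferred (lower AIC).

260


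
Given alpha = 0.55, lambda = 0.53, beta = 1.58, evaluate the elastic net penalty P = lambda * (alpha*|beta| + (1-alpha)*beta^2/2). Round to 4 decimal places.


Compute:
L1 = 0.55 * 1.58 = 0.8690.
L2 = 0.45 * 1.58^2 / 2 = 0.5617.
Penalty = 0.53 * (0.8690 + 0.5617) = 0.7583.

0.7583


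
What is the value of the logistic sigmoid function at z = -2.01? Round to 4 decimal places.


First, exp(2.0100) = 7.4633.
Then sigma(z) = 1/(1 + 7.4633) = 0.1182.

0.1182


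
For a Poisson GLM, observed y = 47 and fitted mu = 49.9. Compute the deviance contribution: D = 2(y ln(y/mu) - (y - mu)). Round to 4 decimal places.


Compute y*ln(y/mu) = 47*ln(47/49.9) = 47*-0.059873 = -2.814031.
y - mu = -2.9.
D = 2*(-2.814031 - (-2.9)) = 0.171938, which rounds to 0.1719.

0.1719


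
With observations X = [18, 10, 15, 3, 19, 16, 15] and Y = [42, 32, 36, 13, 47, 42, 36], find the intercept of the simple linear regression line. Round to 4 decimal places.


The slope is b1 = 1.9564.
Sample means are xbar = 13.7143 and ybar = 35.4286.
Intercept: b0 = 35.4286 - (1.9564)(13.7143) = 8.5981.

8.5981


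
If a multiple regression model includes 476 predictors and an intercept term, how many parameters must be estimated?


Total coefficients = number of predictors + 1 (for the intercept).
= 476 + 1 = 477.

477


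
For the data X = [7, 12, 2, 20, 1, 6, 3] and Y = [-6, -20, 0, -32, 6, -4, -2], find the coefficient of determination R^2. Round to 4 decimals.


After computing the OLS fit (b0=5.7642, b1=-1.9284):
SSres = 26.0379, SStot = 1035.4286.
R^2 = 1 - 26.0379/1035.4286 = 0.9749.

0.9749


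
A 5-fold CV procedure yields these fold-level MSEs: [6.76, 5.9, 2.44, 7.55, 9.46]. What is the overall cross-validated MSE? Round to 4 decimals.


Add all fold MSEs: 32.1100.
Divide by k = 5: 32.1100/5 = 6.4220.

6.4220


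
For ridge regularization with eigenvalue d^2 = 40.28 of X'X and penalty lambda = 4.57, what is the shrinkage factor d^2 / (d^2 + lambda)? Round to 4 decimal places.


d^2 + lambda = 40.28 + 4.57 = 44.8500.
Shrinkage factor = 40.28/44.8500 = 0.8981.

0.8981


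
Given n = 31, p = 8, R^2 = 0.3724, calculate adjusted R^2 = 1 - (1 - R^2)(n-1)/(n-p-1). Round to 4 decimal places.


Plug in: Adj R^2 = 1 - (1 - 0.3724) * 30/22.
= 1 - 0.6276 * 30/22
= 1 - 18.8280 / 22
= 1 - 0.8558 = 0.1442.

0.1442


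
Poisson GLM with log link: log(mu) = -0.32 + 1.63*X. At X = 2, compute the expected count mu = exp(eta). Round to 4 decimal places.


eta = -0.32 + 1.63 * 2 = 2.9400.
mu = exp(2.9400) = 18.9158.

18.9158


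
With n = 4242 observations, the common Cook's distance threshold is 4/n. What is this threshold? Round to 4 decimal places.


Cook's distance cutoff = 4/n = 4/4242.
= 0.0009.

0.0009


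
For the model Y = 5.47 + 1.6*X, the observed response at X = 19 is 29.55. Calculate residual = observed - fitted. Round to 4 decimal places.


Predicted = 5.47 + 1.6 * 19 = 35.8700.
Residual = 29.55 - 35.8700 = -6.3200.

-6.3200


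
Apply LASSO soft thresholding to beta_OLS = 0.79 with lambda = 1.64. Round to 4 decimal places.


Check: |0.79| = 0.79 vs lambda = 1.64.
Since |beta| <= lambda, the coefficient is set to 0.
Soft-thresholded coefficient = 0.0000.

0.0000


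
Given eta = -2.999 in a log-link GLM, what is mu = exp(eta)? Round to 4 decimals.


mu = exp(eta) = exp(-2.999).
= 0.0498.

0.0498


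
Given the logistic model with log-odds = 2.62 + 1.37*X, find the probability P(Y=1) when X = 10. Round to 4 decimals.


z = 2.62 + 1.37 * 10 = 16.3200.
Sigmoid: P = 1 / (1 + exp(-16.3200)) = 1.0000.

1.0000


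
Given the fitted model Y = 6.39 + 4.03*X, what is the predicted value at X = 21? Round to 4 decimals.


Substitute X = 21 into the equation:
Y = 6.39 + 4.03 * 21 = 6.39 + 84.6300 = 91.0200.

91.0200


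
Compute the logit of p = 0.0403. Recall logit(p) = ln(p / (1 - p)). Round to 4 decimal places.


1 - p = 0.9597.
p/(1-p) = 0.0420.
logit = ln(0.0420) = -3.1703.

-3.1703


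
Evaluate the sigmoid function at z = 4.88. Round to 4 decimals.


Compute exp(-4.8800) = 0.0076.
Sigmoid = 1 / (1 + 0.0076) = 1 / 1.0076 = 0.9925.

0.9925


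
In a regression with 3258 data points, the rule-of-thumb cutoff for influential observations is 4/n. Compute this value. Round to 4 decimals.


Using the rule of thumb:
Threshold = 4 / 3258 = 0.0012.

0.0012


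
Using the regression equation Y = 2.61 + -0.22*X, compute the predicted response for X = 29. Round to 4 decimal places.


Plug X = 29 into Y = 2.61 + -0.22*X:
Y = 2.61 + -6.3800 = -3.7700.

-3.7700


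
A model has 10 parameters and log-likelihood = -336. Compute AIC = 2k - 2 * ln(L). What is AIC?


AIC = 2*10 - 2*(-336).
= 20 + 672 = 692.

692


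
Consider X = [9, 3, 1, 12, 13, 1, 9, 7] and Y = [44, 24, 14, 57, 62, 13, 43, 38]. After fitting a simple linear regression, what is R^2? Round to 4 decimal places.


After computing the OLS fit (b0=10.1474, b1=3.8876):
SSres = 13.8948, SStot = 2384.8750.
R^2 = 1 - 13.8948/2384.8750 = 0.9942.

0.9942


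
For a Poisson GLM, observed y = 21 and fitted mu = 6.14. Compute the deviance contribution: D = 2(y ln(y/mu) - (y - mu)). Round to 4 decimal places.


y/mu = 21/6.14 = 3.420195 (approx.), and ln(21/6.14) = 1.229698.
y * ln(y/mu) = 21 * 1.229698 = 25.823658.
y - mu = 14.86.
D = 2 * (25.823658 - 14.86) = 21.927316, which rounds to 21.9273.

21.9273


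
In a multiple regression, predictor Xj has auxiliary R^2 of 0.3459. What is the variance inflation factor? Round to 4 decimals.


VIF = 1 / (1 - 0.3459).
= 1 / 0.6541 = 1.5288.

1.5288


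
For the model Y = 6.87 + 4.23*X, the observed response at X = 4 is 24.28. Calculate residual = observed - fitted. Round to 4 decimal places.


Predicted = 6.87 + 4.23 * 4 = 23.7900.
Residual = 24.28 - 23.7900 = 0.4900.

0.4900


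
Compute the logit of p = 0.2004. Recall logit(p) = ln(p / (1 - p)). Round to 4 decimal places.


1 - p = 0.7996.
p/(1-p) = 0.2506.
logit = ln(0.2506) = -1.3838.

-1.3838


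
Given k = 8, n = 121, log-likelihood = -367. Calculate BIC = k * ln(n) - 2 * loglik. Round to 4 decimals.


ln(121) = 4.795791.
k * ln(n) = 8 * 4.795791 = 38.366328.
-2L = 734.
BIC = 38.366328 + 734 = 772.366328, which rounds to 772.3663.

772.3663


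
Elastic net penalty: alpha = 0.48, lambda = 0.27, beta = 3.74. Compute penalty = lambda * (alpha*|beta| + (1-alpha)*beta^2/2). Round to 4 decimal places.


L1 component = 0.48 * |3.74| = 1.7952.
L2 component = 0.52 * 3.74^2 / 2 = 3.6368.
Penalty = 0.27 * (1.7952 + 3.6368) = 0.27 * 5.4320 = 1.4666.

1.4666


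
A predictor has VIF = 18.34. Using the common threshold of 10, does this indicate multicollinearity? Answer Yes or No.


The threshold is 10.
VIF = 18.34 is >= 10.
Multicollinearity indication: Yes.

Yes


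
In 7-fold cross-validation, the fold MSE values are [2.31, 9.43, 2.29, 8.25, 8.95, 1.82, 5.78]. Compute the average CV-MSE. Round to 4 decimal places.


Add all fold MSEs: 38.8300.
Divide by k = 7: 38.8300/7 = 5.5471.

5.5471


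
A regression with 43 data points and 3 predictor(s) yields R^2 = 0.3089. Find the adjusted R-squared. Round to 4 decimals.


Plug in: Adj R^2 = 1 - (1 - 0.3089) * 42/39.
= 1 - 0.6911 * 42/39
= 1 - 29.0262 / 39
= 1 - 0.7443 = 0.2557.

0.2557


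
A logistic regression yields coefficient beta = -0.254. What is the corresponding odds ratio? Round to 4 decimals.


The odds ratio is computed as:
OR = e^(-0.254) = 0.7757.

0.7757


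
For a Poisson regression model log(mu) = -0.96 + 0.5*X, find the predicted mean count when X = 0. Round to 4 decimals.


eta = -0.96 + 0.5 * 0 = -0.9600.
mu = exp(-0.9600) = 0.3829.

0.3829


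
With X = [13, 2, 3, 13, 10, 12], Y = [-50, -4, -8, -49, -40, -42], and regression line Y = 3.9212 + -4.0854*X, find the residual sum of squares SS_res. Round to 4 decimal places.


For each point, residual = actual - predicted.
Residuals: [-0.8110, 0.2496, 0.3350, 0.1890, -3.0672, 3.1036].
Sum of squared residuals = 19.9080.

19.9080


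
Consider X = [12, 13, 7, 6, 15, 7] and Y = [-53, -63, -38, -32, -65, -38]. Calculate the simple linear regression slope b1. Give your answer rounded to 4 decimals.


Calculate xbar = 10.0000, ybar = -48.1667.
S_xx = 72.0000, S_xy = -264.0000.
Using b1 = S_xy / S_xx = -264.0000 / 72.0000, we get b1 = -3.6667.

-3.6667


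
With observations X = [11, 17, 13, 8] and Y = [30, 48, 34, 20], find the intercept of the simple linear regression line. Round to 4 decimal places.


Compute b1 = 3.0643 from the OLS formula.
With xbar = 12.2500 and ybar = 33.0000, the intercept is:
b0 = 33.0000 - 3.0643 * 12.2500 = -4.5380.

-4.5380


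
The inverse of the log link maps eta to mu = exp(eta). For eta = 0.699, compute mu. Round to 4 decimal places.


The inverse log link gives:
mu = exp(0.699) = 2.0117.

2.0117


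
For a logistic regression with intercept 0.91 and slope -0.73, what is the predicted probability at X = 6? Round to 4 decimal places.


Linear predictor: z = 0.91 + -0.73 * 6 = -3.4700.
P = 1/(1 + exp(3.4700)) = 1/(1 + 32.1367) = 0.0302.

0.0302


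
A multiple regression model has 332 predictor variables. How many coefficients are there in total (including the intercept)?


Including the intercept, the model has 332 predictor coefficients + 1 intercept.
Total = 333.

333


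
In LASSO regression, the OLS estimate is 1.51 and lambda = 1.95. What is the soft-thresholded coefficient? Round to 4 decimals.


|beta_OLS| = 1.51.
lambda = 1.95.
Since |beta| <= lambda, the coefficient is set to 0.
Result = 0.0000.

0.0000


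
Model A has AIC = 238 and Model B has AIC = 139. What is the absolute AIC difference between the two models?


Absolute difference = |238 - 139| = 99.
The model with lower AIC (B) is preferred.

99


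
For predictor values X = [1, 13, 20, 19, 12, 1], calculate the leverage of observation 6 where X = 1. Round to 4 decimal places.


n = 6, xbar = 11.0000.
SXX = sum((xi - xbar)^2) = 350.0000.
h = 1/6 + (1 - 11.0000)^2 / 350.0000 = 0.4524.

0.4524


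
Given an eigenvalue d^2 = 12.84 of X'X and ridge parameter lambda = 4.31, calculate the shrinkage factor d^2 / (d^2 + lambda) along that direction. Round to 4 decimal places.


d^2 + lambda = 12.84 + 4.31 = 17.1500.
Shrinkage factor = 12.84/17.1500 = 0.7487.

0.7487


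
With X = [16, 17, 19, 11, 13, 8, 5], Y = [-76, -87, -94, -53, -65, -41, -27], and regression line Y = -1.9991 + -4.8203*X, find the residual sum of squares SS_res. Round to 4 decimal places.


Predicted values from Y = -1.9991 + -4.8203*X.
Residuals: [3.1239, -3.0558, -0.4152, 2.0224, -0.3370, -0.4385, -0.8994].
SSres = 24.4739.

24.4739


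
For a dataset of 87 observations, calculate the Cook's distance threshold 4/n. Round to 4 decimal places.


Using the rule of thumb:
Threshold = 4 / 87 = 0.0460.

0.0460


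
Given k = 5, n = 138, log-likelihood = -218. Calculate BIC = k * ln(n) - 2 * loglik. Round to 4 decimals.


ln(138) = 4.927254.
k * ln(n) = 5 * 4.927254 = 24.636270.
-2L = 436.
BIC = 24.636270 + 436 = 460.636270, which rounds to 460.6363.

460.6363


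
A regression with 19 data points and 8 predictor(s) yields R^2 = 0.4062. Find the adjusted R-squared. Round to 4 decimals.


Using the formula:
(1 - 0.4062) = 0.5938.
Multiply by 18/10: 0.5938 * 18 = 10.6884, then 10.6884 / 10 = 1.0688.
Adj R^2 = 1 - 1.0688 = -0.0688.

-0.0688


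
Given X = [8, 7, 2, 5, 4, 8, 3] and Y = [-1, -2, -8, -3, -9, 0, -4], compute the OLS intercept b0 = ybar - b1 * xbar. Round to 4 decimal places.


Compute b1 = 1.1774 from the OLS formula.
With xbar = 5.2857 and ybar = -3.8571, the intercept is:
b0 = -3.8571 - 1.1774 * 5.2857 = -10.0806.

-10.0806


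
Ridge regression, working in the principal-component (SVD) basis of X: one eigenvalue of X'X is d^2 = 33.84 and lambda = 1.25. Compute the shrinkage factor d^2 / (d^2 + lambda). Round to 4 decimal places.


Compute the denominator: 33.84 + 1.25 = 35.0900.
Shrinkage factor = 33.84 / 35.0900 = 0.9644.

0.9644


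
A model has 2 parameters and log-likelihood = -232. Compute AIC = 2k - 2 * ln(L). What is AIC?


AIC = 2*2 - 2*(-232).
= 4 + 464 = 468.

468


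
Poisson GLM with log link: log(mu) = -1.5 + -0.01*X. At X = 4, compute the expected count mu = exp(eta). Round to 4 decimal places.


Compute eta = -1.5 + -0.01 * 4 = -1.5400.
Apply inverse link: mu = e^-1.5400 = 0.2144.

0.2144


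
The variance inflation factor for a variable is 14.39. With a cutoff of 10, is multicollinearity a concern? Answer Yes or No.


The threshold is 10.
VIF = 14.39 is >= 10.
Multicollinearity indication: Yes.

Yes


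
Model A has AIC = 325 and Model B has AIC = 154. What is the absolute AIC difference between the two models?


Compute |325 - 154| = 171.
Model B has the smaller AIC.

171


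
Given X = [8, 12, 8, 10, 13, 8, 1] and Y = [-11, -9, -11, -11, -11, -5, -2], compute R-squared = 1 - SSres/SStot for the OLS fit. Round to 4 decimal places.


The fitted line is Y = -2.5234 + -0.7056*X.
SSres = 34.0514, SStot = 79.7143.
R^2 = 1 - SSres/SStot = 0.5728.

0.5728


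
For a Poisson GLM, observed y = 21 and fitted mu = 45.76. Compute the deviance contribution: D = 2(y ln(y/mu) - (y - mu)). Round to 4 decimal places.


y/mu = 21/45.76 = 0.458916 (approx.), and ln(21/45.76) = -0.778888.
y * ln(y/mu) = 21 * -0.778888 = -16.356648.
y - mu = -24.76.
D = 2 * (-16.356648 - -24.76) = 16.806704, which rounds to 16.8067.

16.8067


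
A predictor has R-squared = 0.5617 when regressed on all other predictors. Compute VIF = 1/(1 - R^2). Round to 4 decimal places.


Using VIF = 1/(1 - R^2_j):
1 - 0.5617 = 0.4383.
VIF = 2.2815.

2.2815


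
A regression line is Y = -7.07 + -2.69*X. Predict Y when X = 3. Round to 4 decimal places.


Substitute X = 3 into the equation:
Y = -7.07 + -2.69 * 3 = -7.07 + -8.0700 = -15.1400.

-15.1400


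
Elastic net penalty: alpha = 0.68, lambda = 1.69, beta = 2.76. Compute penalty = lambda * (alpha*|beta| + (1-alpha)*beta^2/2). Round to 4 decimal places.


alpha * |beta| = 0.68 * 2.76 = 1.8768.
(1-alpha) * beta^2/2 = 0.32 * 7.6176/2 = 1.2188.
Total = 1.69 * (1.8768 + 1.2188) = 5.2316.

5.2316


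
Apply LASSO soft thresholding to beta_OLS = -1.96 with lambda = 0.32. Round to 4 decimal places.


|beta_OLS| = 1.96.
lambda = 0.32.
Since |beta| > lambda, coefficient = sign(beta)*(|beta| - lambda) = -1.6400.
Result = -1.6400.

-1.6400


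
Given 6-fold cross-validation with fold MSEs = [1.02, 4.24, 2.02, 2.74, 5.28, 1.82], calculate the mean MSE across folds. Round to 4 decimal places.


Total MSE across folds = 17.1200.
CV-MSE = 17.1200/6 = 2.8533.

2.8533


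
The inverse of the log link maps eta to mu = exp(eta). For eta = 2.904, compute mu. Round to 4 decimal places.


mu = exp(eta) = exp(2.904).
= 18.2470.

18.2470


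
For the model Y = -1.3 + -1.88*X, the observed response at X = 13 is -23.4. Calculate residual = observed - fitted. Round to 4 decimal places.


Predicted = -1.3 + -1.88 * 13 = -25.7400.
Residual = -23.4 - -25.7400 = 2.3400.

2.3400


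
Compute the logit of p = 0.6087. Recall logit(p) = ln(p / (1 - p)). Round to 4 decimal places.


1 - p = 0.3913.
p/(1-p) = 1.5556.
logit = ln(1.5556) = 0.4419.

0.4419


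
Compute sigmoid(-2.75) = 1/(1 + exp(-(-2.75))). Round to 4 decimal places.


First, exp(2.7500) = 15.6426.
Then sigma(z) = 1/(1 + 15.6426) = 0.0601.

0.0601


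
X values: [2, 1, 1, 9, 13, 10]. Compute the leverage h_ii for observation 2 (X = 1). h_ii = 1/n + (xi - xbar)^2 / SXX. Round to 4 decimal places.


Mean of X: xbar = 6.0000.
SXX = 140.0000.
For X = 1: h = 1/6 + (1 - 6.0000)^2/140.0000 = 0.3452.

0.3452


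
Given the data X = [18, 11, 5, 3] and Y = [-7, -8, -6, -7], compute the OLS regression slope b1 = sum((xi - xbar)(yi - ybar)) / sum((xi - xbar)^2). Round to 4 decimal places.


The sample means are xbar = 9.2500 and ybar = -7.0000.
Compute S_xx = 136.7500 and S_xy = -6.0000.
Slope b1 = S_xy / S_xx = -6.0000 / 136.7500 = -0.0439.

-0.0439


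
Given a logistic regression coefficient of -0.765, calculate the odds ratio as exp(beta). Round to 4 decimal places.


The odds ratio is computed as:
OR = e^(-0.765) = 0.4653.

0.4653


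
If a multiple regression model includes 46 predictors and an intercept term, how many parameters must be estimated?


Total coefficients = number of predictors + 1 (for the intercept).
= 46 + 1 = 47.

47


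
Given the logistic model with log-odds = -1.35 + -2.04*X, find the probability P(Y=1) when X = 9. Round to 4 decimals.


Linear predictor: z = -1.35 + -2.04 * 9 = -19.7100.
P = 1/(1 + exp(19.7100)) = 1/(1 + 363031439.9823) = 0.0000.

0.0000


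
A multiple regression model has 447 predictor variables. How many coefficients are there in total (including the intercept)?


Each predictor gets one coefficient, plus one intercept.
Total parameters = 447 + 1 = 448.

448


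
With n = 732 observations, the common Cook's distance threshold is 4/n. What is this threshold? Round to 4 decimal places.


The threshold is 4/n.
4/732 = 0.0055.

0.0055


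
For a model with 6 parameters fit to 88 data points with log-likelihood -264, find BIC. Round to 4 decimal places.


ln(88) = 4.477337.
k * ln(n) = 6 * 4.477337 = 26.864022.
-2L = 528.
BIC = 26.864022 + 528 = 554.864022, which rounds to 554.8640.

554.8640


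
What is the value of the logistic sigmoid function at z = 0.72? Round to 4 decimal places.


exp(-0.7200) = 0.4868.
1 + exp(-z) = 1.4868.
sigmoid = 1/1.4868 = 0.6726.

0.6726


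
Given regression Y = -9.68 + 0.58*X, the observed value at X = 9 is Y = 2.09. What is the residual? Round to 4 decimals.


Predicted = -9.68 + 0.58 * 9 = -4.4600.
Residual = 2.09 - -4.4600 = 6.5500.

6.5500


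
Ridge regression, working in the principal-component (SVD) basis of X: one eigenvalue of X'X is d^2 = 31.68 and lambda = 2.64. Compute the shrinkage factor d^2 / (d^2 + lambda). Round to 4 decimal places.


Compute the denominator: 31.68 + 2.64 = 34.3200.
Shrinkage factor = 31.68 / 34.3200 = 0.9231.

0.9231


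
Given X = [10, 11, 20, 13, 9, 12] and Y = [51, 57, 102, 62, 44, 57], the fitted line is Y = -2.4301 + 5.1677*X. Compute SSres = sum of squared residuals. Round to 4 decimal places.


For each point, residual = actual - predicted.
Residuals: [1.7531, 2.5854, 1.0761, -2.7500, -0.0792, -2.5823].
Sum of squared residuals = 25.1527.

25.1527


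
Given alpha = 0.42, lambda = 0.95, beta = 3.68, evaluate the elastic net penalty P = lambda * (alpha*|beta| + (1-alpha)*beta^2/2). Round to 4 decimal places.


Compute:
L1 = 0.42 * 3.68 = 1.5456.
L2 = 0.58 * 3.68^2 / 2 = 3.9273.
Penalty = 0.95 * (1.5456 + 3.9273) = 5.1993.

5.1993


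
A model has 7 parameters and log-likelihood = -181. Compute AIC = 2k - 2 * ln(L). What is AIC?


Compute:
2k = 2*7 = 14.
-2*loglik = -2*(-181) = 362.
AIC = 14 + 362 = 376.

376


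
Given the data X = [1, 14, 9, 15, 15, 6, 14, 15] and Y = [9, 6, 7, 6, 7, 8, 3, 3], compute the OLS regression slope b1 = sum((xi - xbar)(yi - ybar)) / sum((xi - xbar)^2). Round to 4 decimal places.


First compute the means: xbar = 11.1250, ybar = 6.1250.
Then S_xx = sum((xi - xbar)^2) = 194.8750.
S_xy = sum((xi - xbar)(yi - ybar)) = -59.1250.
b1 = S_xy / S_xx = -59.1250 / 194.8750 = -0.3034.

-0.3034


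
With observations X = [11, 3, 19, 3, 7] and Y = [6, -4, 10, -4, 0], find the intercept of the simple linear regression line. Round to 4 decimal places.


Compute b1 = 0.9107 from the OLS formula.
With xbar = 8.6000 and ybar = 1.6000, the intercept is:
b0 = 1.6000 - 0.9107 * 8.6000 = -6.2321.

-6.2321


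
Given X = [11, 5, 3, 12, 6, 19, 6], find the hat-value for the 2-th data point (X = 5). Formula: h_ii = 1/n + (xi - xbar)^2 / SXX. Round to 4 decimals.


n = 7, xbar = 8.8571.
SXX = sum((xi - xbar)^2) = 182.8571.
h = 1/7 + (5 - 8.8571)^2 / 182.8571 = 0.2242.

0.2242


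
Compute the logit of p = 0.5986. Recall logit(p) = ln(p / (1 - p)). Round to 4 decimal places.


Compute the odds: 0.5986/0.4014 = 1.4913.
Take the natural log: ln(1.4913) = 0.3996.

0.3996


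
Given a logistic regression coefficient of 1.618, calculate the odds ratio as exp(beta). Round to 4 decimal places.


The odds ratio is computed as:
OR = e^(1.618) = 5.0430.

5.0430


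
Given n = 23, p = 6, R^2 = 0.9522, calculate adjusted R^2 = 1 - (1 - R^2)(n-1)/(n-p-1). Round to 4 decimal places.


Plug in: Adj R^2 = 1 - (1 - 0.9522) * 22/16.
= 1 - 0.0478 * 22/16
= 1 - 1.0516 / 16
= 1 - 0.0657 = 0.9343.

0.9343


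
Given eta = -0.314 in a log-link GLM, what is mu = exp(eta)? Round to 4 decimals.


The inverse log link gives:
mu = exp(-0.314) = 0.7305.

0.7305


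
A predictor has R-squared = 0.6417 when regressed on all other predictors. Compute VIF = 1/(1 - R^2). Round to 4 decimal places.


Using VIF = 1/(1 - R^2_j):
1 - 0.6417 = 0.3583.
VIF = 2.7910.

2.7910


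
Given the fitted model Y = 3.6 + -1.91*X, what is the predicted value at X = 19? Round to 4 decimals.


Substitute X = 19 into the equation:
Y = 3.6 + -1.91 * 19 = 3.6 + -36.2900 = -32.6900.

-32.6900


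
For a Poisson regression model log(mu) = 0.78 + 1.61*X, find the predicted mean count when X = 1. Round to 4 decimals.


Linear predictor: eta = 0.78 + (1.61)(1) = 2.3900.
Expected count: mu = exp(2.3900) = 10.9135.

10.9135


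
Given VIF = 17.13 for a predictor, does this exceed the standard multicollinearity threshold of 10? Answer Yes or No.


Compare VIF = 17.13 to the threshold of 10.
17.13 >= 10, so the answer is Yes.

Yes


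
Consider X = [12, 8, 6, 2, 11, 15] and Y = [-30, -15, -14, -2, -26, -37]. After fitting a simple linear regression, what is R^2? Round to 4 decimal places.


Fit the OLS line: b0 = 3.7500, b1 = -2.7130.
SSres = 12.4352.
SStot = 807.3333.
R^2 = 1 - 12.4352/807.3333 = 0.9846.

0.9846


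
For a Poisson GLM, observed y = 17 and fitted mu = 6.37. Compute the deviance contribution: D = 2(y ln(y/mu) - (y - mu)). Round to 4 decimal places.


Compute y*ln(y/mu) = 17*ln(17/6.37) = 17*0.981614 = 16.687438.
y - mu = 10.63.
D = 2*(16.687438 - (10.63)) = 12.114876, which rounds to 12.1149.

12.1149


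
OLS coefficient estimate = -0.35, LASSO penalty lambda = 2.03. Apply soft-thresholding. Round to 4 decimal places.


|beta_OLS| = 0.35.
lambda = 2.03.
Since |beta| <= lambda, the coefficient is set to 0.
Result = 0.0000.

0.0000


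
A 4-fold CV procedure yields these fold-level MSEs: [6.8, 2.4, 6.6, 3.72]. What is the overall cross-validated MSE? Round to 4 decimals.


Total MSE across folds = 19.5200.
CV-MSE = 19.5200/4 = 4.8800.

4.8800


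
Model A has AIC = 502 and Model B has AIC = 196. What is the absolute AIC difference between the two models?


Absolute difference = |502 - 196| = 306.
The model with lower AIC (B) is preferred.

306


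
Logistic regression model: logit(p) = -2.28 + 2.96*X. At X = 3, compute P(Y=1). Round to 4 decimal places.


Compute z = -2.28 + (2.96)(3) = 6.6000.
exp(-z) = 0.0014.
P = 1/(1 + 0.0014) = 0.9986.

0.9986


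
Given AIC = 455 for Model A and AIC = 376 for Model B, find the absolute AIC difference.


|AIC_A - AIC_B| = |455 - 376| = 79.
Model B is preferred (lower AIC).

79


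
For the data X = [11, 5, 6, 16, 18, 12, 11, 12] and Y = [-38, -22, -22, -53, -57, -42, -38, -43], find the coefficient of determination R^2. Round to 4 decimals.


After computing the OLS fit (b0=-6.8197, b1=-2.8620):
SSres = 10.9126, SStot = 1123.8750.
R^2 = 1 - 10.9126/1123.8750 = 0.9903.

0.9903


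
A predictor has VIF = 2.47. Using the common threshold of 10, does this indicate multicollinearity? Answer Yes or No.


Check: VIF = 2.47 vs threshold = 10.
Since 2.47 < 10, the answer is No.

No


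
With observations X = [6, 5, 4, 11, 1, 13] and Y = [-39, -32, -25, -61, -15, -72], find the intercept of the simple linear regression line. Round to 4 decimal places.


Compute b1 = -4.8289 from the OLS formula.
With xbar = 6.6667 and ybar = -40.6667, the intercept is:
b0 = -40.6667 - -4.8289 * 6.6667 = -8.4737.

-8.4737


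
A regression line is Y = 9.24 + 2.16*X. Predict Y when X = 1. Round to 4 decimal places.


Substitute X = 1 into the equation:
Y = 9.24 + 2.16 * 1 = 9.24 + 2.1600 = 11.4000.

11.4000


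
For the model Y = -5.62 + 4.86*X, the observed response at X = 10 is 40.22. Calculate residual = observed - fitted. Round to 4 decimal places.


Fitted value at X = 10 is yhat = -5.62 + 4.86*10 = 42.9800.
Residual = 40.22 - 42.9800 = -2.7600.

-2.7600


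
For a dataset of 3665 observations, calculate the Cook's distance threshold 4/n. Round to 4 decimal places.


Using the rule of thumb:
Threshold = 4 / 3665 = 0.0011.

0.0011


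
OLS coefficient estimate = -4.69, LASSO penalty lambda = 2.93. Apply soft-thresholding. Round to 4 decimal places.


Absolute value: |-4.69| = 4.69.
Compare to lambda = 2.93.
Since |beta| > lambda, coefficient = sign(beta)*(|beta| - lambda) = -1.7600.

-1.7600


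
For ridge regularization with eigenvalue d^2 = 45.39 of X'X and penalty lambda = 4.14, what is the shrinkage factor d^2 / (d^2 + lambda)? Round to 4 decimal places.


Denominator = d^2 + lambda = 45.39 + 4.14 = 49.5300.
Shrinkage = 45.39 / 49.5300 = 0.9164.

0.9164


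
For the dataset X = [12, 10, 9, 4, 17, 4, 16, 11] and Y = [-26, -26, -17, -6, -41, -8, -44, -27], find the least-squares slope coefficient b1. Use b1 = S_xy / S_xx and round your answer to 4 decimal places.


Calculate xbar = 10.3750, ybar = -24.3750.
S_xx = 161.8750, S_xy = -455.8750.
Using b1 = S_xy / S_xx = -455.8750 / 161.8750, we get b1 = -2.8162.

-2.8162


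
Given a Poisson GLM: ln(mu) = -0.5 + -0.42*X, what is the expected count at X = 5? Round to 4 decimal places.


Compute eta = -0.5 + -0.42 * 5 = -2.6000.
Apply inverse link: mu = e^-2.6000 = 0.0743.

0.0743


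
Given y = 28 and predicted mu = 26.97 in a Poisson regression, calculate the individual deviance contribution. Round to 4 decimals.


y/mu = 28/26.97 = 1.038191 (approx.), and ln(28/26.97) = 0.037479.
y * ln(y/mu) = 28 * 0.037479 = 1.049412.
y - mu = 1.03.
D = 2 * (1.049412 - 1.03) = 0.038824, which rounds to 0.0388.

0.0388


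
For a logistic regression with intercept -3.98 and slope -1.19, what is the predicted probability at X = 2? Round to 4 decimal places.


Linear predictor: z = -3.98 + -1.19 * 2 = -6.3600.
P = 1/(1 + exp(6.3600)) = 1/(1 + 578.2464) = 0.0017.

0.0017


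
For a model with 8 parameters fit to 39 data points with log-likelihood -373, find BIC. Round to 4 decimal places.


k * ln(n) = 8 * ln(39) = 8 * 3.663562 = 29.308496.
-2 * loglik = -2 * (-373) = 746.
BIC = 29.308496 + 746 = 775.308496, which rounds to 775.3085.

775.3085


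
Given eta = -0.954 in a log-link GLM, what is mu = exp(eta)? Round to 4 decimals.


The inverse log link gives:
mu = exp(-0.954) = 0.3852.

0.3852


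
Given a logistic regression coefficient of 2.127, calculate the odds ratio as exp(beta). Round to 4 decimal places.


The odds ratio is computed as:
OR = e^(2.127) = 8.3897.

8.3897


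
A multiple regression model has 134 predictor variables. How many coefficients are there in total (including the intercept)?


Each predictor gets one coefficient, plus one intercept.
Total parameters = 134 + 1 = 135.

135


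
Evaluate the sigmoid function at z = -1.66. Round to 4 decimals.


exp(1.6600) = 5.2593.
1 + exp(-z) = 6.2593.
sigmoid = 1/6.2593 = 0.1598.

0.1598


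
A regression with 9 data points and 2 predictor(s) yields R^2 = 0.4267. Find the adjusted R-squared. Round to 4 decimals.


Adjusted R^2 = 1 - (1 - R^2) * (n-1)/(n-p-1).
(1 - R^2) = 0.5733.
(n-1)/(n-p-1) = 8/6.
(1 - R^2) * (n-1) = 0.5733 * 8 = 4.5864.
Divide by (n-p-1): 4.5864 / 6 = 0.7644.
Adj R^2 = 1 - 0.7644 = 0.2356.

0.2356


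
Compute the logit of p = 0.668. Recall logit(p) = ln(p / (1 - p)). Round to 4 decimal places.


The odds are p/(1-p) = 0.668 / 0.332 = 2.0120.
logit(p) = ln(2.0120) = 0.6992.

0.6992


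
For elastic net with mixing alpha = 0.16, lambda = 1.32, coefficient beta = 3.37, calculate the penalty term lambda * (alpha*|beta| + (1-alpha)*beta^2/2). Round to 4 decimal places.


Compute:
L1 = 0.16 * 3.37 = 0.5392.
L2 = 0.84 * 3.37^2 / 2 = 4.7699.
Penalty = 1.32 * (0.5392 + 4.7699) = 7.0080.

7.0080


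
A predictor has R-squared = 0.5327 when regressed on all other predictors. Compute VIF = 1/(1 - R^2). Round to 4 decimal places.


VIF = 1 / (1 - 0.5327).
= 1 / 0.4673 = 2.1400.

2.1400


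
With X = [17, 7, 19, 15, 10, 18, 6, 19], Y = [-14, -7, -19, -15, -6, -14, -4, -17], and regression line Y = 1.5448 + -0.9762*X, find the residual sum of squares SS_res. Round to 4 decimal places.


Compute predicted values, then residuals = yi - yhat_i.
Residuals: [1.0506, -1.7114, -1.9970, -1.9018, 2.2172, 2.0268, 0.3124, 0.0030].
SSres = sum(residual^2) = 20.7590.

20.7590


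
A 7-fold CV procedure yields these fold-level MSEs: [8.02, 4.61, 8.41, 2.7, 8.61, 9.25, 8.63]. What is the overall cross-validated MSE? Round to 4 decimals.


Sum of fold MSEs = 50.2300.
Average = 50.2300 / 7 = 7.1757.

7.1757


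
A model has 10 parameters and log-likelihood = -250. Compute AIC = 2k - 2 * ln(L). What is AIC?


AIC = 2*10 - 2*(-250).
= 20 + 500 = 520.

520


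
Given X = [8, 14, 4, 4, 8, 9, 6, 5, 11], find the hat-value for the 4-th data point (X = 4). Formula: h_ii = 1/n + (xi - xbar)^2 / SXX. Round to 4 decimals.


Compute xbar = 7.6667 with n = 9 observations.
SXX = 90.0000.
Leverage = 1/9 + (4 - 7.6667)^2/90.0000 = 0.2605.

0.2605


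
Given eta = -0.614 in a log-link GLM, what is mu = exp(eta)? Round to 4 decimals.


Apply the inverse link:
mu = e^-0.614 = 0.5412.

0.5412


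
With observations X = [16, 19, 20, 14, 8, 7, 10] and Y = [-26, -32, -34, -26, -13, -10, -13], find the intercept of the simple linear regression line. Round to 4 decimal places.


First find the slope: b1 = -1.8569.
Means: xbar = 13.4286, ybar = -22.0000.
b0 = ybar - b1 * xbar = -22.0000 - -1.8569 * 13.4286 = 2.9354.

2.9354


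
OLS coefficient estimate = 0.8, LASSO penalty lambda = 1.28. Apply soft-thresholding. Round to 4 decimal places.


Absolute value: |0.8| = 0.8.
Compare to lambda = 1.28.
Since |beta| <= lambda, the coefficient is set to 0.

0.0000


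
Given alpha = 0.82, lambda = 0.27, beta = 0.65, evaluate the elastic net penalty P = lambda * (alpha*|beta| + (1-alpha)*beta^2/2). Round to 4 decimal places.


alpha * |beta| = 0.82 * 0.65 = 0.5330.
(1-alpha) * beta^2/2 = 0.18 * 0.4225/2 = 0.0380.
Total = 0.27 * (0.5330 + 0.0380) = 0.1542.

0.1542


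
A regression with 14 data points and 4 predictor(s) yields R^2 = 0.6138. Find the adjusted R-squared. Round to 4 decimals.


Using the formula:
(1 - 0.6138) = 0.3862.
Multiply by 13/9: 0.3862 * 13 = 5.0206, then 5.0206 / 9 = 0.5578.
Adj R^2 = 1 - 0.5578 = 0.4422.

0.4422


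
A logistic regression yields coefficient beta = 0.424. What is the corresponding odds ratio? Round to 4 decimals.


The odds ratio is computed as:
OR = e^(0.424) = 1.5281.

1.5281


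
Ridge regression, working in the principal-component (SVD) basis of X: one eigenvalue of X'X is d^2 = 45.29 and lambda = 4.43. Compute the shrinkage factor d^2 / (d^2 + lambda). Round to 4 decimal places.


Compute the denominator: 45.29 + 4.43 = 49.7200.
Shrinkage factor = 45.29 / 49.7200 = 0.9109.

0.9109


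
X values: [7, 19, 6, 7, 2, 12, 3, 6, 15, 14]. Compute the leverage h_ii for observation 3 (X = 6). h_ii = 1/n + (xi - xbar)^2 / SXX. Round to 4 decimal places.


n = 10, xbar = 9.1000.
SXX = sum((xi - xbar)^2) = 280.9000.
h = 1/10 + (6 - 9.1000)^2 / 280.9000 = 0.1342.

0.1342


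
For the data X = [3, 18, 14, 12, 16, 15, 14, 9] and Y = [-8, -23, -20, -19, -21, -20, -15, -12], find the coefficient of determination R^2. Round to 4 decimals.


The fitted line is Y = -4.4731 + -1.0120*X.
SSres = 23.8524, SStot = 183.5000.
R^2 = 1 - SSres/SStot = 0.8700.

0.8700


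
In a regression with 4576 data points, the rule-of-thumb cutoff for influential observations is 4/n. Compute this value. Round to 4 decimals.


Cook's distance cutoff = 4/n = 4/4576.
= 0.0009.

0.0009


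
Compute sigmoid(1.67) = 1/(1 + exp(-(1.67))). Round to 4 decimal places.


exp(-1.6700) = 0.1882.
1 + exp(-z) = 1.1882.
sigmoid = 1/1.1882 = 0.8416.

0.8416


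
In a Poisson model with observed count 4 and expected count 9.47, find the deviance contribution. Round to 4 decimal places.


y/mu = 4/9.47 = 0.422386 (approx.), and ln(4/9.47) = -0.861835.
y * ln(y/mu) = 4 * -0.861835 = -3.447340.
y - mu = -5.47.
D = 2 * (-3.447340 - -5.47) = 4.045320, which rounds to 4.0453.

4.0453


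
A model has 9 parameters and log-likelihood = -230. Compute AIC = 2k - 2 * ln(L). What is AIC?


AIC = 2*9 - 2*(-230).
= 18 + 460 = 478.

478


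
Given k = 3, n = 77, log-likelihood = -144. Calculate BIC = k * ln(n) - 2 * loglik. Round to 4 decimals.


k * ln(n) = 3 * ln(77) = 3 * 4.343805 = 13.031415.
-2 * loglik = -2 * (-144) = 288.
BIC = 13.031415 + 288 = 301.031415, which rounds to 301.0314.

301.0314


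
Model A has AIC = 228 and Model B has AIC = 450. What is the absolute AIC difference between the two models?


Compute |228 - 450| = 222.
Model A has the smaller AIC.

222


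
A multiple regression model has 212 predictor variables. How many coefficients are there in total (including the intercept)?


Including the intercept, the model has 212 predictor coefficients + 1 intercept.
Total = 213.

213


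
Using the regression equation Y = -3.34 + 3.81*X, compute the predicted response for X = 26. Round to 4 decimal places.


Substitute X = 26 into the equation:
Y = -3.34 + 3.81 * 26 = -3.34 + 99.0600 = 95.7200.

95.7200


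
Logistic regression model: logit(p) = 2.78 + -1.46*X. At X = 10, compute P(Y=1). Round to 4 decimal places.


Linear predictor: z = 2.78 + -1.46 * 10 = -11.8200.
P = 1/(1 + exp(11.8200)) = 1/(1 + 135944.2290) = 0.0000.

0.0000


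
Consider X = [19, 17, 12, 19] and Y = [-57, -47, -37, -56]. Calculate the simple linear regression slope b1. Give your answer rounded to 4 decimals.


The sample means are xbar = 16.7500 and ybar = -49.2500.
Compute S_xx = 32.7500 and S_xy = -90.2500.
Slope b1 = S_xy / S_xx = -90.2500 / 32.7500 = -2.7557.

-2.7557


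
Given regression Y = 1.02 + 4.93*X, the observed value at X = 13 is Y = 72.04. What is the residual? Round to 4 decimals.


Fitted value at X = 13 is yhat = 1.02 + 4.93*13 = 65.1100.
Residual = 72.04 - 65.1100 = 6.9300.

6.9300


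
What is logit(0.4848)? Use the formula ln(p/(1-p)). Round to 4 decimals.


Compute the odds: 0.4848/0.5152 = 0.9410.
Take the natural log: ln(0.9410) = -0.0608.

-0.0608


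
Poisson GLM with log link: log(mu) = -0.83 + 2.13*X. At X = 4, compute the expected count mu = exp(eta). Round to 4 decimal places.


Linear predictor: eta = -0.83 + (2.13)(4) = 7.6900.
Expected count: mu = exp(7.6900) = 2186.3746.

2186.3746


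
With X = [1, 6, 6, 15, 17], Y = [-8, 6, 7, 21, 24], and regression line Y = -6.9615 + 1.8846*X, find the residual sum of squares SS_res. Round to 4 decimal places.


Predicted values from Y = -6.9615 + 1.8846*X.
Residuals: [-2.9231, 1.6539, 2.6539, -0.3075, -1.0767].
SSres = 19.5769.

19.5769


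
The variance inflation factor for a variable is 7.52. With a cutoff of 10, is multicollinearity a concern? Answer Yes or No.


The threshold is 10.
VIF = 7.52 is < 10.
Multicollinearity indication: No.

No


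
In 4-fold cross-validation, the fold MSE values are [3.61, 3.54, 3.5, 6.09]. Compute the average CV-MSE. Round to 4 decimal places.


Total MSE across folds = 16.7400.
CV-MSE = 16.7400/4 = 4.1850.

4.1850


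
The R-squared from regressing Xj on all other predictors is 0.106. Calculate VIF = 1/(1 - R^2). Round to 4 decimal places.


Using VIF = 1/(1 - R^2_j):
1 - 0.106 = 0.894.
VIF = 1.1186.

1.1186


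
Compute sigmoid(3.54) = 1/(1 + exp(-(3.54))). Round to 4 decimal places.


exp(-3.5400) = 0.0290.
1 + exp(-z) = 1.0290.
sigmoid = 1/1.0290 = 0.9718.

0.9718


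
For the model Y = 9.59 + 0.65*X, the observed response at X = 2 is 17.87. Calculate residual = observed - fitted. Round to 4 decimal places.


Compute yhat = 9.59 + (0.65)(2) = 10.8900.
Residual = actual - predicted = 17.87 - 10.8900 = 6.9800.

6.9800


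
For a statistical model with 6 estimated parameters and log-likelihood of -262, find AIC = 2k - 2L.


AIC = 2*6 - 2*(-262).
= 12 + 524 = 536.

536


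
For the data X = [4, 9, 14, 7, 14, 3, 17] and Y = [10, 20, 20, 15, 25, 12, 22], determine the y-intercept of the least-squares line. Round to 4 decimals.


First find the slope: b1 = 0.9145.
Means: xbar = 9.7143, ybar = 17.7143.
b0 = ybar - b1 * xbar = 17.7143 - 0.9145 * 9.7143 = 8.8306.

8.8306


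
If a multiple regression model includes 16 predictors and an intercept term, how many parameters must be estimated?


Each predictor gets one coefficient, plus one intercept.
Total parameters = 16 + 1 = 17.

17


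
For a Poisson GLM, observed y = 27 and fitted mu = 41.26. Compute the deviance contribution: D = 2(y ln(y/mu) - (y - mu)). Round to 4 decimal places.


y/mu = 27/41.26 = 0.654387 (approx.), and ln(27/41.26) = -0.424057.
y * ln(y/mu) = 27 * -0.424057 = -11.449539.
y - mu = -14.26.
D = 2 * (-11.449539 - -14.26) = 5.620922, which rounds to 5.6209.

5.6209


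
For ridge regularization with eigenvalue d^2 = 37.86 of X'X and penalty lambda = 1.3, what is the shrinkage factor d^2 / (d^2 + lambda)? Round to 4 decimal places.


Denominator = d^2 + lambda = 37.86 + 1.3 = 39.1600.
Shrinkage = 37.86 / 39.1600 = 0.9668.

0.9668


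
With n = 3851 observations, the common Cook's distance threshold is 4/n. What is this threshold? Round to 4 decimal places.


The threshold is 4/n.
4/3851 = 0.0010.

0.0010


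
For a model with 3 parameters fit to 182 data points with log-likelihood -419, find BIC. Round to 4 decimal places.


k * ln(n) = 3 * ln(182) = 3 * 5.204007 = 15.612021.
-2 * loglik = -2 * (-419) = 838.
BIC = 15.612021 + 838 = 853.612021, which rounds to 853.6120.

853.6120


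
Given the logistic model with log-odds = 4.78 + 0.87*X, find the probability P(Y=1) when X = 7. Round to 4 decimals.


Compute z = 4.78 + (0.87)(7) = 10.8700.
exp(-z) = 0.0000.
P = 1/(1 + 0.0000) = 1.0000.

1.0000


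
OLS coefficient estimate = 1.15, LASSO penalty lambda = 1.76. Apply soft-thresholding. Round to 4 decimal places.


Absolute value: |1.15| = 1.15.
Compare to lambda = 1.76.
Since |beta| <= lambda, the coefficient is set to 0.

0.0000


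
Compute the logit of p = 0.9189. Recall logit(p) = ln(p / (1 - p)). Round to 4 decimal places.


The odds are p/(1-p) = 0.9189 / 0.0811 = 11.3305.
logit(p) = ln(11.3305) = 2.4275.

2.4275


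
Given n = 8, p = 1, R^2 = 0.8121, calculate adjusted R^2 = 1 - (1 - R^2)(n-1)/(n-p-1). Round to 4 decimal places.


Using the formula:
(1 - 0.8121) = 0.1879.
Multiply by 7/6: 0.1879 * 7 = 1.3153, then 1.3153 / 6 = 0.2192.
Adj R^2 = 1 - 0.2192 = 0.7808.

0.7808


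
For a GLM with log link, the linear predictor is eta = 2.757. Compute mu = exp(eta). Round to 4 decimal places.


Apply the inverse link:
mu = e^2.757 = 15.7525.

15.7525
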